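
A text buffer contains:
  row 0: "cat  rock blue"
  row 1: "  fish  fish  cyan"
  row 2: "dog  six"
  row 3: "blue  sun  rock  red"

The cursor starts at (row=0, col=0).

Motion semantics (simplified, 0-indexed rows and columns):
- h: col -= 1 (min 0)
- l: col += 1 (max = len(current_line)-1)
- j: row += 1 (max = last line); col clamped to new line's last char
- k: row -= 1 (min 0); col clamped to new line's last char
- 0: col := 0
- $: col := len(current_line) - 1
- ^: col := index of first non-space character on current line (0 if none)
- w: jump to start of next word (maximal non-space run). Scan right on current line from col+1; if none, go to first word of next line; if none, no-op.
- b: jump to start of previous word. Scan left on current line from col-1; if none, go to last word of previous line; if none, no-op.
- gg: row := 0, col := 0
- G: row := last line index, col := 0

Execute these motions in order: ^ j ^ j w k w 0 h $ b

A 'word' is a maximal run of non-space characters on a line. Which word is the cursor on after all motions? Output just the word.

After 1 (^): row=0 col=0 char='c'
After 2 (j): row=1 col=0 char='_'
After 3 (^): row=1 col=2 char='f'
After 4 (j): row=2 col=2 char='g'
After 5 (w): row=2 col=5 char='s'
After 6 (k): row=1 col=5 char='h'
After 7 (w): row=1 col=8 char='f'
After 8 (0): row=1 col=0 char='_'
After 9 (h): row=1 col=0 char='_'
After 10 ($): row=1 col=17 char='n'
After 11 (b): row=1 col=14 char='c'

Answer: cyan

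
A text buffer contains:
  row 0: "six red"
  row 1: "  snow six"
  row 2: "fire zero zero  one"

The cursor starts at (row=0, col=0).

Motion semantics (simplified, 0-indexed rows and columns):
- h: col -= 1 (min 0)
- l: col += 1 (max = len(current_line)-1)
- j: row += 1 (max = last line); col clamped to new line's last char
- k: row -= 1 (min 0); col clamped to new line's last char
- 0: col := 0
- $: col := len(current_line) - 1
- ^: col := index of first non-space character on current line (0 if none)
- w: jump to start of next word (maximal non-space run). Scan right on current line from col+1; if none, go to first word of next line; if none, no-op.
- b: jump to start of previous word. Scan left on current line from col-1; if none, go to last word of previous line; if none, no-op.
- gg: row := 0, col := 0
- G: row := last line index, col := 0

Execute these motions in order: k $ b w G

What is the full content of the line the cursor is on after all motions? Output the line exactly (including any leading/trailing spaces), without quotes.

After 1 (k): row=0 col=0 char='s'
After 2 ($): row=0 col=6 char='d'
After 3 (b): row=0 col=4 char='r'
After 4 (w): row=1 col=2 char='s'
After 5 (G): row=2 col=0 char='f'

Answer: fire zero zero  one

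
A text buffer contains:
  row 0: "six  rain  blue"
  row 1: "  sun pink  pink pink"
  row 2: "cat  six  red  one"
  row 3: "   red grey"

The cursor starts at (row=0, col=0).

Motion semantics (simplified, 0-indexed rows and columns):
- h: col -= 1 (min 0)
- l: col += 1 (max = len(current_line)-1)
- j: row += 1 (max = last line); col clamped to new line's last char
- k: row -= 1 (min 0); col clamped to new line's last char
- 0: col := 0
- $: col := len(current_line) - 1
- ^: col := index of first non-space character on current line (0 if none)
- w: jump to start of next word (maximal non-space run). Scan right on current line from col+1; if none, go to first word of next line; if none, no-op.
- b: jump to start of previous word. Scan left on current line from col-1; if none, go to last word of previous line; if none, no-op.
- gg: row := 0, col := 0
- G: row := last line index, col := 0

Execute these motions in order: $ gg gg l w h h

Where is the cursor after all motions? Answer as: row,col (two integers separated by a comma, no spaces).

Answer: 0,3

Derivation:
After 1 ($): row=0 col=14 char='e'
After 2 (gg): row=0 col=0 char='s'
After 3 (gg): row=0 col=0 char='s'
After 4 (l): row=0 col=1 char='i'
After 5 (w): row=0 col=5 char='r'
After 6 (h): row=0 col=4 char='_'
After 7 (h): row=0 col=3 char='_'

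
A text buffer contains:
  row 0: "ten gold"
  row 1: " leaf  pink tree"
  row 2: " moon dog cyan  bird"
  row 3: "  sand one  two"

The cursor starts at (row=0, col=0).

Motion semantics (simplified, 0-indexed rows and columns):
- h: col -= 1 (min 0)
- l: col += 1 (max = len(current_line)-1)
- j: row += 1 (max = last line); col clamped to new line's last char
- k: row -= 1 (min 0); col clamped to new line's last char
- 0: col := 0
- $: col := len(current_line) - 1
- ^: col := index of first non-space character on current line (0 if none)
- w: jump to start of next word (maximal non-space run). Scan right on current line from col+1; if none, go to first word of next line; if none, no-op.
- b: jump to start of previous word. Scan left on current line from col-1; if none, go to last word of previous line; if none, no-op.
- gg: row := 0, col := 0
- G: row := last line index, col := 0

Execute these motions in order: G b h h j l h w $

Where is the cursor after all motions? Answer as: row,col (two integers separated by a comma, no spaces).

After 1 (G): row=3 col=0 char='_'
After 2 (b): row=2 col=16 char='b'
After 3 (h): row=2 col=15 char='_'
After 4 (h): row=2 col=14 char='_'
After 5 (j): row=3 col=14 char='o'
After 6 (l): row=3 col=14 char='o'
After 7 (h): row=3 col=13 char='w'
After 8 (w): row=3 col=13 char='w'
After 9 ($): row=3 col=14 char='o'

Answer: 3,14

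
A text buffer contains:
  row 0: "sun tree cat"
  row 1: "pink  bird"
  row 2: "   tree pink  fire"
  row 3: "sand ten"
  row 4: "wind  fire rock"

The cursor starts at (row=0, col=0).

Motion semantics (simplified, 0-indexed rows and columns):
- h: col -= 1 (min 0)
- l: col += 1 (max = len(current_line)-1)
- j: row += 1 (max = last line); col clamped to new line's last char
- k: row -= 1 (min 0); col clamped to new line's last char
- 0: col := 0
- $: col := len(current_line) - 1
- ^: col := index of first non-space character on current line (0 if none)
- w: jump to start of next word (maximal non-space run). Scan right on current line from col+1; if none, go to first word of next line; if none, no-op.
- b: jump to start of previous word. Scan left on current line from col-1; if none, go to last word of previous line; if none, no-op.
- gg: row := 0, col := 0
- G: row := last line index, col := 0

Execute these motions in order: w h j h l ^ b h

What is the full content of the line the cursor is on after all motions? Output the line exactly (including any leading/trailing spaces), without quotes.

Answer: sun tree cat

Derivation:
After 1 (w): row=0 col=4 char='t'
After 2 (h): row=0 col=3 char='_'
After 3 (j): row=1 col=3 char='k'
After 4 (h): row=1 col=2 char='n'
After 5 (l): row=1 col=3 char='k'
After 6 (^): row=1 col=0 char='p'
After 7 (b): row=0 col=9 char='c'
After 8 (h): row=0 col=8 char='_'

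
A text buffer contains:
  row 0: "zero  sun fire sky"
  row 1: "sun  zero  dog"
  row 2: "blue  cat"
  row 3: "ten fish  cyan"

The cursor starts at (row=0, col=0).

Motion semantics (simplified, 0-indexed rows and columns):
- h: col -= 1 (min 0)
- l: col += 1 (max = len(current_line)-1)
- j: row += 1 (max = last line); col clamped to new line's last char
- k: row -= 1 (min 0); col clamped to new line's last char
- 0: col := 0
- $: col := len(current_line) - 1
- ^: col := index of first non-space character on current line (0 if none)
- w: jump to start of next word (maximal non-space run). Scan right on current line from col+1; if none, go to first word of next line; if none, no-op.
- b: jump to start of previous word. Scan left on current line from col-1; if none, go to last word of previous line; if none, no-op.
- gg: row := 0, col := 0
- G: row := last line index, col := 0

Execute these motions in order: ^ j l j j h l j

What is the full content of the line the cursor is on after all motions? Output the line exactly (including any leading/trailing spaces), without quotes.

Answer: ten fish  cyan

Derivation:
After 1 (^): row=0 col=0 char='z'
After 2 (j): row=1 col=0 char='s'
After 3 (l): row=1 col=1 char='u'
After 4 (j): row=2 col=1 char='l'
After 5 (j): row=3 col=1 char='e'
After 6 (h): row=3 col=0 char='t'
After 7 (l): row=3 col=1 char='e'
After 8 (j): row=3 col=1 char='e'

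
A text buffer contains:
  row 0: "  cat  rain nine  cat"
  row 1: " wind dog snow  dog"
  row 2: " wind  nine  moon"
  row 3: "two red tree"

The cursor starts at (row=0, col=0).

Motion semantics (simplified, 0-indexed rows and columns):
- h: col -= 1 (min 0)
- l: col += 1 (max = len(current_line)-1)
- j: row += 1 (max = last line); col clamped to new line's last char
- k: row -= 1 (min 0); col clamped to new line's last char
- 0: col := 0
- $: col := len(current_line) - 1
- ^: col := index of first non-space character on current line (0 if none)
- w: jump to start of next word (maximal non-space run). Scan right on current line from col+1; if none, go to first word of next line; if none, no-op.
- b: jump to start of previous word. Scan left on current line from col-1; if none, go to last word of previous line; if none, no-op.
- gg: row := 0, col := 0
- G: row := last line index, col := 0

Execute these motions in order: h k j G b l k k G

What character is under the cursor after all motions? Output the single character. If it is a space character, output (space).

After 1 (h): row=0 col=0 char='_'
After 2 (k): row=0 col=0 char='_'
After 3 (j): row=1 col=0 char='_'
After 4 (G): row=3 col=0 char='t'
After 5 (b): row=2 col=13 char='m'
After 6 (l): row=2 col=14 char='o'
After 7 (k): row=1 col=14 char='_'
After 8 (k): row=0 col=14 char='n'
After 9 (G): row=3 col=0 char='t'

Answer: t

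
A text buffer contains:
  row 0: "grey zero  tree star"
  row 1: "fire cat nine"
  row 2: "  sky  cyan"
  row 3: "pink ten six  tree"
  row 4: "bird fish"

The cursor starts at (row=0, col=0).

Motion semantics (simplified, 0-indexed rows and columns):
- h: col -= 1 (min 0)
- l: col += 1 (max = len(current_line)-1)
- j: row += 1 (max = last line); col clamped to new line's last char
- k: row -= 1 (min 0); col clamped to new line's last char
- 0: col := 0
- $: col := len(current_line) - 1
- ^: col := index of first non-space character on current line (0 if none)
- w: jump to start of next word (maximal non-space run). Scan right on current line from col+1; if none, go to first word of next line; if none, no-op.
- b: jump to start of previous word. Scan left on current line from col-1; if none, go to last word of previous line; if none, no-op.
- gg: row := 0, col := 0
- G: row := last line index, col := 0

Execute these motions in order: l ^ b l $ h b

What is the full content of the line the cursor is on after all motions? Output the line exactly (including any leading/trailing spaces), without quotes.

Answer: grey zero  tree star

Derivation:
After 1 (l): row=0 col=1 char='r'
After 2 (^): row=0 col=0 char='g'
After 3 (b): row=0 col=0 char='g'
After 4 (l): row=0 col=1 char='r'
After 5 ($): row=0 col=19 char='r'
After 6 (h): row=0 col=18 char='a'
After 7 (b): row=0 col=16 char='s'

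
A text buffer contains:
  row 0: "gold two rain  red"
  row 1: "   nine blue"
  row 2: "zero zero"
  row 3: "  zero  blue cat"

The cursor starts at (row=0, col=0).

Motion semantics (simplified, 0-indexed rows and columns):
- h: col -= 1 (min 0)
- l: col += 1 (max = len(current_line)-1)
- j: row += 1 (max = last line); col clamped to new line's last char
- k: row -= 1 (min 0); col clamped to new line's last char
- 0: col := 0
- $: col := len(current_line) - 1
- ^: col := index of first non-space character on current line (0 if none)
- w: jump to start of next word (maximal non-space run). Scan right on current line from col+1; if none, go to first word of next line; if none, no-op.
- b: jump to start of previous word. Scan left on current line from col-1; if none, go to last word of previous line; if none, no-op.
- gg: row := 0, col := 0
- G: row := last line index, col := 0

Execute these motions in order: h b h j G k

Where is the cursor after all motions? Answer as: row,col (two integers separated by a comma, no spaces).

After 1 (h): row=0 col=0 char='g'
After 2 (b): row=0 col=0 char='g'
After 3 (h): row=0 col=0 char='g'
After 4 (j): row=1 col=0 char='_'
After 5 (G): row=3 col=0 char='_'
After 6 (k): row=2 col=0 char='z'

Answer: 2,0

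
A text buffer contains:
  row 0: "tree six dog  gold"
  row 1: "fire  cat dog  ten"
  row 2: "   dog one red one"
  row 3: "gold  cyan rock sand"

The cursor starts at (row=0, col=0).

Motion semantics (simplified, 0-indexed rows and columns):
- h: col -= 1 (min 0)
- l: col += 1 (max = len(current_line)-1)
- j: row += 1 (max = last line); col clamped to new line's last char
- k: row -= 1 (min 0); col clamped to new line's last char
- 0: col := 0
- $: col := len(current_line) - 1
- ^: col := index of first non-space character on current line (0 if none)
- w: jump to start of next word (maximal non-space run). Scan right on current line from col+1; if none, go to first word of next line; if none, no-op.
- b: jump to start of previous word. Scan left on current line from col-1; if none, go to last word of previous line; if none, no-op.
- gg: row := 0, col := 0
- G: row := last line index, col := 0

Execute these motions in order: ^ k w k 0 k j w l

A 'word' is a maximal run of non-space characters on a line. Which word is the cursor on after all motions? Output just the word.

Answer: cat

Derivation:
After 1 (^): row=0 col=0 char='t'
After 2 (k): row=0 col=0 char='t'
After 3 (w): row=0 col=5 char='s'
After 4 (k): row=0 col=5 char='s'
After 5 (0): row=0 col=0 char='t'
After 6 (k): row=0 col=0 char='t'
After 7 (j): row=1 col=0 char='f'
After 8 (w): row=1 col=6 char='c'
After 9 (l): row=1 col=7 char='a'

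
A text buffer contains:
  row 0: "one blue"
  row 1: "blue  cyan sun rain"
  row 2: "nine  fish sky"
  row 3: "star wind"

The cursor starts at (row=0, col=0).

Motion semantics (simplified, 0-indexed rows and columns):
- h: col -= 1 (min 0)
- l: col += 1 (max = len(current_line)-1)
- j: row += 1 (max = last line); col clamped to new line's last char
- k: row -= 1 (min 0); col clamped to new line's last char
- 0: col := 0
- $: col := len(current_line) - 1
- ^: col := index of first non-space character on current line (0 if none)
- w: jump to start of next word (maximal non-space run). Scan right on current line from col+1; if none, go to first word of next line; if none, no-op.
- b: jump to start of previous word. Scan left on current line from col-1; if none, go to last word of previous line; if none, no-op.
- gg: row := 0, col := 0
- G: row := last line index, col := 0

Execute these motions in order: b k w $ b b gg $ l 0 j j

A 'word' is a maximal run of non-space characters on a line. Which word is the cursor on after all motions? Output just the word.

After 1 (b): row=0 col=0 char='o'
After 2 (k): row=0 col=0 char='o'
After 3 (w): row=0 col=4 char='b'
After 4 ($): row=0 col=7 char='e'
After 5 (b): row=0 col=4 char='b'
After 6 (b): row=0 col=0 char='o'
After 7 (gg): row=0 col=0 char='o'
After 8 ($): row=0 col=7 char='e'
After 9 (l): row=0 col=7 char='e'
After 10 (0): row=0 col=0 char='o'
After 11 (j): row=1 col=0 char='b'
After 12 (j): row=2 col=0 char='n'

Answer: nine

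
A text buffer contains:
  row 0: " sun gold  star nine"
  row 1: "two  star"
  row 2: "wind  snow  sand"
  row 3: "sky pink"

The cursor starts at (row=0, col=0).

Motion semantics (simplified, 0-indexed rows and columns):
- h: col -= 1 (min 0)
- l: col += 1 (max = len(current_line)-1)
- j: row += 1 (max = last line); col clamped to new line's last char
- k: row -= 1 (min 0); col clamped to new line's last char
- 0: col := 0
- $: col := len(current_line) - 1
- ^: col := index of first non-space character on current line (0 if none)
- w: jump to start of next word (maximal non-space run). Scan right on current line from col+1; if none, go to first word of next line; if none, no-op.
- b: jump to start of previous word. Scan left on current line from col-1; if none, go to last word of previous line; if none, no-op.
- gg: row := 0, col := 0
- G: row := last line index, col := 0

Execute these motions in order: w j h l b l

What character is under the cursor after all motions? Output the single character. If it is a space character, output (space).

Answer: w

Derivation:
After 1 (w): row=0 col=1 char='s'
After 2 (j): row=1 col=1 char='w'
After 3 (h): row=1 col=0 char='t'
After 4 (l): row=1 col=1 char='w'
After 5 (b): row=1 col=0 char='t'
After 6 (l): row=1 col=1 char='w'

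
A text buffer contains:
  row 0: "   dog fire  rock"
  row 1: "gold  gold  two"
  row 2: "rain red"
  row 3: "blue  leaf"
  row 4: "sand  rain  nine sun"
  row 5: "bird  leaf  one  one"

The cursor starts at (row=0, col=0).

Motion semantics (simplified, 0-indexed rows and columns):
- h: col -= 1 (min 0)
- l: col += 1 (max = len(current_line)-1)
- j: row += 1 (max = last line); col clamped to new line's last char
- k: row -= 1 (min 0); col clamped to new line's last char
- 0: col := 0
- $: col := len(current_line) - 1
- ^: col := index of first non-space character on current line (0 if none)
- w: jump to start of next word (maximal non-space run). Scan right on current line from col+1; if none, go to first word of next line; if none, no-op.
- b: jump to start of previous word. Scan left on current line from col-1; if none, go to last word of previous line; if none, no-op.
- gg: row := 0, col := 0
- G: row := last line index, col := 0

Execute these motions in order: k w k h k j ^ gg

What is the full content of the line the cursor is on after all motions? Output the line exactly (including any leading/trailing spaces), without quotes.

Answer:    dog fire  rock

Derivation:
After 1 (k): row=0 col=0 char='_'
After 2 (w): row=0 col=3 char='d'
After 3 (k): row=0 col=3 char='d'
After 4 (h): row=0 col=2 char='_'
After 5 (k): row=0 col=2 char='_'
After 6 (j): row=1 col=2 char='l'
After 7 (^): row=1 col=0 char='g'
After 8 (gg): row=0 col=0 char='_'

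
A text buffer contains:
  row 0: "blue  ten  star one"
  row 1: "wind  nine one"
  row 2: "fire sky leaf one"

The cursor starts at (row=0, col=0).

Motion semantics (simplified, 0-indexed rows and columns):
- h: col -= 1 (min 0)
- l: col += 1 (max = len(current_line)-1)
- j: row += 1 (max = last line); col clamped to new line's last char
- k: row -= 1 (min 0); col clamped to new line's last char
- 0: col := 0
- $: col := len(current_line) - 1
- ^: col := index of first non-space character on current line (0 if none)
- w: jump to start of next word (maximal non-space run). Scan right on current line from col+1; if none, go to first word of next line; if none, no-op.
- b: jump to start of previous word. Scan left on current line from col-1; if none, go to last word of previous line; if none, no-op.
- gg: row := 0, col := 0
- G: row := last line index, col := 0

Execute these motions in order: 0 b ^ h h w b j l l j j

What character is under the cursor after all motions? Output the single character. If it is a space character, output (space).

After 1 (0): row=0 col=0 char='b'
After 2 (b): row=0 col=0 char='b'
After 3 (^): row=0 col=0 char='b'
After 4 (h): row=0 col=0 char='b'
After 5 (h): row=0 col=0 char='b'
After 6 (w): row=0 col=6 char='t'
After 7 (b): row=0 col=0 char='b'
After 8 (j): row=1 col=0 char='w'
After 9 (l): row=1 col=1 char='i'
After 10 (l): row=1 col=2 char='n'
After 11 (j): row=2 col=2 char='r'
After 12 (j): row=2 col=2 char='r'

Answer: r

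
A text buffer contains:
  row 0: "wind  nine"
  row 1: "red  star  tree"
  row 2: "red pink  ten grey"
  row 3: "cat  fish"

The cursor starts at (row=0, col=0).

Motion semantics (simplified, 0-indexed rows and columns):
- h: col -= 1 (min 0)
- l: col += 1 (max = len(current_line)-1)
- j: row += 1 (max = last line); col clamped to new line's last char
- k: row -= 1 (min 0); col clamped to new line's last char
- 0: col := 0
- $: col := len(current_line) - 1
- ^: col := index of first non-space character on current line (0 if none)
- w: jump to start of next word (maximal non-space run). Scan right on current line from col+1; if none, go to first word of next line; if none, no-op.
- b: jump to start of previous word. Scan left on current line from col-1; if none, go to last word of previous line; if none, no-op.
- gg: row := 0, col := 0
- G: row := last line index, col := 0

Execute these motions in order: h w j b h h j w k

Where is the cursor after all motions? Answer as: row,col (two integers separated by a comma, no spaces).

Answer: 1,4

Derivation:
After 1 (h): row=0 col=0 char='w'
After 2 (w): row=0 col=6 char='n'
After 3 (j): row=1 col=6 char='t'
After 4 (b): row=1 col=5 char='s'
After 5 (h): row=1 col=4 char='_'
After 6 (h): row=1 col=3 char='_'
After 7 (j): row=2 col=3 char='_'
After 8 (w): row=2 col=4 char='p'
After 9 (k): row=1 col=4 char='_'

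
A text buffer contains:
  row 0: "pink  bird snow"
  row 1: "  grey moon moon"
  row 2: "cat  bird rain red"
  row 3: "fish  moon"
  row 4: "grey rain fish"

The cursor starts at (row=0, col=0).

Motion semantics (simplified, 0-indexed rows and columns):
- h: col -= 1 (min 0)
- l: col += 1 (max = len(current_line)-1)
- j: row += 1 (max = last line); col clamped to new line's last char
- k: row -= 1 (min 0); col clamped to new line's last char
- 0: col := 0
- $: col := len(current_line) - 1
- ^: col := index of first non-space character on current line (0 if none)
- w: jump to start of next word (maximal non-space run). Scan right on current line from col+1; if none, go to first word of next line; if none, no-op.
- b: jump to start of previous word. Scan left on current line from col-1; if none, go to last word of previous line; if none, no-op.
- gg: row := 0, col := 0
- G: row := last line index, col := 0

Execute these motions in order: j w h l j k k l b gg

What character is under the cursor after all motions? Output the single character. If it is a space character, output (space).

Answer: p

Derivation:
After 1 (j): row=1 col=0 char='_'
After 2 (w): row=1 col=2 char='g'
After 3 (h): row=1 col=1 char='_'
After 4 (l): row=1 col=2 char='g'
After 5 (j): row=2 col=2 char='t'
After 6 (k): row=1 col=2 char='g'
After 7 (k): row=0 col=2 char='n'
After 8 (l): row=0 col=3 char='k'
After 9 (b): row=0 col=0 char='p'
After 10 (gg): row=0 col=0 char='p'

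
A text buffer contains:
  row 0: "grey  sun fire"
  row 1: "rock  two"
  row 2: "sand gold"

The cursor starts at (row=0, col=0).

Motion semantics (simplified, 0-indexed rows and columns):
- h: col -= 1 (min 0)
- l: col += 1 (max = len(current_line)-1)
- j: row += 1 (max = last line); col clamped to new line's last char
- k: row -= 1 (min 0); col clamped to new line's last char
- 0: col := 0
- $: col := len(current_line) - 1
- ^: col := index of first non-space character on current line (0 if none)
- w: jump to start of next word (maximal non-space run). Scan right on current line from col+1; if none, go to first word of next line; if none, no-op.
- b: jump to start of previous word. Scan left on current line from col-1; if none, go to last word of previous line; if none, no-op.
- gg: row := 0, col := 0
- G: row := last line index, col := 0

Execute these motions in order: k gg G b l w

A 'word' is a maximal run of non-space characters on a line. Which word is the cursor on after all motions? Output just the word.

After 1 (k): row=0 col=0 char='g'
After 2 (gg): row=0 col=0 char='g'
After 3 (G): row=2 col=0 char='s'
After 4 (b): row=1 col=6 char='t'
After 5 (l): row=1 col=7 char='w'
After 6 (w): row=2 col=0 char='s'

Answer: sand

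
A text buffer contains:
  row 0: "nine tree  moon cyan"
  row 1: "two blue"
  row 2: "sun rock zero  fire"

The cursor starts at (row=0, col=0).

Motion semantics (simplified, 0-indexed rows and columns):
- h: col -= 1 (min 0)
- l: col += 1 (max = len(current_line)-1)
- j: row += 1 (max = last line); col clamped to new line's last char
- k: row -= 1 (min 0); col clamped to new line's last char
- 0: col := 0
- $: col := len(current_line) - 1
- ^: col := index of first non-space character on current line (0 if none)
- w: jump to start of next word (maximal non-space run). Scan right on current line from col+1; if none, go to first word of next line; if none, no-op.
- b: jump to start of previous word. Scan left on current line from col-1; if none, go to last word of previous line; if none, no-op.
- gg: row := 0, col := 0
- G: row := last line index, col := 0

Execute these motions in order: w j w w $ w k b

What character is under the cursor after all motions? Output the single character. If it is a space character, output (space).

Answer: b

Derivation:
After 1 (w): row=0 col=5 char='t'
After 2 (j): row=1 col=5 char='l'
After 3 (w): row=2 col=0 char='s'
After 4 (w): row=2 col=4 char='r'
After 5 ($): row=2 col=18 char='e'
After 6 (w): row=2 col=18 char='e'
After 7 (k): row=1 col=7 char='e'
After 8 (b): row=1 col=4 char='b'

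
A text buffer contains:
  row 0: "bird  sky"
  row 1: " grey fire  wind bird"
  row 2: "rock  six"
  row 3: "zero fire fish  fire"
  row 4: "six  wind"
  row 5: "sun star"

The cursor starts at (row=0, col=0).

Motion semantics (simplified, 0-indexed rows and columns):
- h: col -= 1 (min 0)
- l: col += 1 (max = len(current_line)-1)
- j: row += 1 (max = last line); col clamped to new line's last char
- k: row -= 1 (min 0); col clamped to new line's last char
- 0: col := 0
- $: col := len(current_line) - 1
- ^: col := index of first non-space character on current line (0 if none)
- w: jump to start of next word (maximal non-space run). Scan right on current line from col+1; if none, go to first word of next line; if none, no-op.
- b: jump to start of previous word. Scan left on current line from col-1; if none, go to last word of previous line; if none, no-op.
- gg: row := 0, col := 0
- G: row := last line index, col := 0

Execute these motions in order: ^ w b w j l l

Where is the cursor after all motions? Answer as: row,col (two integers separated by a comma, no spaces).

After 1 (^): row=0 col=0 char='b'
After 2 (w): row=0 col=6 char='s'
After 3 (b): row=0 col=0 char='b'
After 4 (w): row=0 col=6 char='s'
After 5 (j): row=1 col=6 char='f'
After 6 (l): row=1 col=7 char='i'
After 7 (l): row=1 col=8 char='r'

Answer: 1,8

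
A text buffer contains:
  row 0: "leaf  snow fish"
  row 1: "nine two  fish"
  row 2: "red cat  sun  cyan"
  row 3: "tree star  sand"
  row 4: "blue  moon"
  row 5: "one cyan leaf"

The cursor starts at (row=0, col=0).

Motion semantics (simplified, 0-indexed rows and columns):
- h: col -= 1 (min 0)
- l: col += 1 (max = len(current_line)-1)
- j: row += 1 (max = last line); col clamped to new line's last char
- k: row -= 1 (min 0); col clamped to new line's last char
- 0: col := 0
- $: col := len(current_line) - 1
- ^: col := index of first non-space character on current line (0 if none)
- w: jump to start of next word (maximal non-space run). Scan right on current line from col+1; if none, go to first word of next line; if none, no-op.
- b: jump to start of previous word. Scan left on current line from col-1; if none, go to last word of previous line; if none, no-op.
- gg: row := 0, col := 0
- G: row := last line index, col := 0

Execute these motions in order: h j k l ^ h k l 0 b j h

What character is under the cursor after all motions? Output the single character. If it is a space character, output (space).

After 1 (h): row=0 col=0 char='l'
After 2 (j): row=1 col=0 char='n'
After 3 (k): row=0 col=0 char='l'
After 4 (l): row=0 col=1 char='e'
After 5 (^): row=0 col=0 char='l'
After 6 (h): row=0 col=0 char='l'
After 7 (k): row=0 col=0 char='l'
After 8 (l): row=0 col=1 char='e'
After 9 (0): row=0 col=0 char='l'
After 10 (b): row=0 col=0 char='l'
After 11 (j): row=1 col=0 char='n'
After 12 (h): row=1 col=0 char='n'

Answer: n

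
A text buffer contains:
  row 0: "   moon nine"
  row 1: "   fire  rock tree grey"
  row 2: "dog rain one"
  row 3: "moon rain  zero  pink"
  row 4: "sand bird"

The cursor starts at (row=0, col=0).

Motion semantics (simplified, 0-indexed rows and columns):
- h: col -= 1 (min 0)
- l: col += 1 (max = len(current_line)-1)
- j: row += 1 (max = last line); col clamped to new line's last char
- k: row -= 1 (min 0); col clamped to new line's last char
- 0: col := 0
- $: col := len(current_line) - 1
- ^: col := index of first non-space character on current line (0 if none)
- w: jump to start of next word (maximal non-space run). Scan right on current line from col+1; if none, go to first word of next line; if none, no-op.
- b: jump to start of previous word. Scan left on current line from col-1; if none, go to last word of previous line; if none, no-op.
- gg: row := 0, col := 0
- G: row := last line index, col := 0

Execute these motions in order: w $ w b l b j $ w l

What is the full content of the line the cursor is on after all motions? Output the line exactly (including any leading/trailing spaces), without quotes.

After 1 (w): row=0 col=3 char='m'
After 2 ($): row=0 col=11 char='e'
After 3 (w): row=1 col=3 char='f'
After 4 (b): row=0 col=8 char='n'
After 5 (l): row=0 col=9 char='i'
After 6 (b): row=0 col=8 char='n'
After 7 (j): row=1 col=8 char='_'
After 8 ($): row=1 col=22 char='y'
After 9 (w): row=2 col=0 char='d'
After 10 (l): row=2 col=1 char='o'

Answer: dog rain one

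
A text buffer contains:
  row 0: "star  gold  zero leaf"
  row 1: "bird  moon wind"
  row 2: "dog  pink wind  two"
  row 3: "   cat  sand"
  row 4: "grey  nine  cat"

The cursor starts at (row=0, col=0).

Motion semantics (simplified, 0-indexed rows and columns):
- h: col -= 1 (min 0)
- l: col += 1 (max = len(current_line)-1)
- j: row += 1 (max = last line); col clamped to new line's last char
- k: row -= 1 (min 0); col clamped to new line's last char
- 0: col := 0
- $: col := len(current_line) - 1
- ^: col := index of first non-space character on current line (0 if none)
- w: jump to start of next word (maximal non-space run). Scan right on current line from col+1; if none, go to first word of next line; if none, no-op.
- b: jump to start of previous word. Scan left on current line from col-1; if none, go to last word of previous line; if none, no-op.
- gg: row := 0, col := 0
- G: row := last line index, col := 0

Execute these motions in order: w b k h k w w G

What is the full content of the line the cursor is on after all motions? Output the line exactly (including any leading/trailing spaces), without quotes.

After 1 (w): row=0 col=6 char='g'
After 2 (b): row=0 col=0 char='s'
After 3 (k): row=0 col=0 char='s'
After 4 (h): row=0 col=0 char='s'
After 5 (k): row=0 col=0 char='s'
After 6 (w): row=0 col=6 char='g'
After 7 (w): row=0 col=12 char='z'
After 8 (G): row=4 col=0 char='g'

Answer: grey  nine  cat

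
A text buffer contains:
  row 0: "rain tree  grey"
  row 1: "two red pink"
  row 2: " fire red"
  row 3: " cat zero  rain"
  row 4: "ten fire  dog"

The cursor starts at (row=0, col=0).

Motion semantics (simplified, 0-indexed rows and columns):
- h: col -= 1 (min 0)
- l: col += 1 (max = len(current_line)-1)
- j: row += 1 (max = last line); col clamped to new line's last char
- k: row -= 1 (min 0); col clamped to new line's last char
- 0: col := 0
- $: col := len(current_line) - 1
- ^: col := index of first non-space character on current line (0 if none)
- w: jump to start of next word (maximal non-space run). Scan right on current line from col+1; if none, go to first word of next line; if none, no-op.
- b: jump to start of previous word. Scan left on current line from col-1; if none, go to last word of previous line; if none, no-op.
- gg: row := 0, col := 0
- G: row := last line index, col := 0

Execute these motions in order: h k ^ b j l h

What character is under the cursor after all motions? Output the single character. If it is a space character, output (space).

Answer: t

Derivation:
After 1 (h): row=0 col=0 char='r'
After 2 (k): row=0 col=0 char='r'
After 3 (^): row=0 col=0 char='r'
After 4 (b): row=0 col=0 char='r'
After 5 (j): row=1 col=0 char='t'
After 6 (l): row=1 col=1 char='w'
After 7 (h): row=1 col=0 char='t'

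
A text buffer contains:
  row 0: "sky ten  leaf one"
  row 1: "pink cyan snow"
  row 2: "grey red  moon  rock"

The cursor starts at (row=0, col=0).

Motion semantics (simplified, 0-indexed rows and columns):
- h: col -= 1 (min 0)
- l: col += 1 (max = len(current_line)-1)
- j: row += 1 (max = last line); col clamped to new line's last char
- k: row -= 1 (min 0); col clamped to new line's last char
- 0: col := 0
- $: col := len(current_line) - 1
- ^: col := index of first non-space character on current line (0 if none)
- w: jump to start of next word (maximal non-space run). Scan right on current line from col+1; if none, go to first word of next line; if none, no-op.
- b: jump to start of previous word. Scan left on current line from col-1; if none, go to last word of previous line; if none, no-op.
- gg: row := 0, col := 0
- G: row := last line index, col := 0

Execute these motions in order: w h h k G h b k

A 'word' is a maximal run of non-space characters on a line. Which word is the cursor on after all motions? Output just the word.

After 1 (w): row=0 col=4 char='t'
After 2 (h): row=0 col=3 char='_'
After 3 (h): row=0 col=2 char='y'
After 4 (k): row=0 col=2 char='y'
After 5 (G): row=2 col=0 char='g'
After 6 (h): row=2 col=0 char='g'
After 7 (b): row=1 col=10 char='s'
After 8 (k): row=0 col=10 char='e'

Answer: leaf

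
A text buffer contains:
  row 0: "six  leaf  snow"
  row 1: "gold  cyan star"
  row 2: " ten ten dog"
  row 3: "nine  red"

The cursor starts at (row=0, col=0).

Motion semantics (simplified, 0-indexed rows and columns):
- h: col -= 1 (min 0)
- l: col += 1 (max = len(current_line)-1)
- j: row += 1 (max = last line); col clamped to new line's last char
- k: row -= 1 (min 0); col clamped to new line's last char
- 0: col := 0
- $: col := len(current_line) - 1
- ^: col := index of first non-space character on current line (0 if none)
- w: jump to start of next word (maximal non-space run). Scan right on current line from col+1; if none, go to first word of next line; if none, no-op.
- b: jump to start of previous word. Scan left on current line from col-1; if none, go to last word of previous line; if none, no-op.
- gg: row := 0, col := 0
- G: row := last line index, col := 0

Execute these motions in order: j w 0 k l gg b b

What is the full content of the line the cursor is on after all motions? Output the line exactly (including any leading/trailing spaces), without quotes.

After 1 (j): row=1 col=0 char='g'
After 2 (w): row=1 col=6 char='c'
After 3 (0): row=1 col=0 char='g'
After 4 (k): row=0 col=0 char='s'
After 5 (l): row=0 col=1 char='i'
After 6 (gg): row=0 col=0 char='s'
After 7 (b): row=0 col=0 char='s'
After 8 (b): row=0 col=0 char='s'

Answer: six  leaf  snow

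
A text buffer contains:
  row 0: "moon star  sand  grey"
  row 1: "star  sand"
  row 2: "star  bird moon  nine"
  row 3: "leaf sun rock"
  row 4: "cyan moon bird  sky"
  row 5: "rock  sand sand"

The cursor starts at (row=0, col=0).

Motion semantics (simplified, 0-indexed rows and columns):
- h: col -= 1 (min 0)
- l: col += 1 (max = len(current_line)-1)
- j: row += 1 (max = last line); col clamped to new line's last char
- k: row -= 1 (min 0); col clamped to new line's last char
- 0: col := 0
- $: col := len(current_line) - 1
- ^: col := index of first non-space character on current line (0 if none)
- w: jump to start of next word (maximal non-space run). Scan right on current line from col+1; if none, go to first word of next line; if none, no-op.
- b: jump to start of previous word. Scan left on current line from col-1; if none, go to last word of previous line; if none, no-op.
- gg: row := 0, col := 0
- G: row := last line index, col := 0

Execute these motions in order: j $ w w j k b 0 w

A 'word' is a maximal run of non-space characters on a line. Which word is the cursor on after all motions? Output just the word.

Answer: bird

Derivation:
After 1 (j): row=1 col=0 char='s'
After 2 ($): row=1 col=9 char='d'
After 3 (w): row=2 col=0 char='s'
After 4 (w): row=2 col=6 char='b'
After 5 (j): row=3 col=6 char='u'
After 6 (k): row=2 col=6 char='b'
After 7 (b): row=2 col=0 char='s'
After 8 (0): row=2 col=0 char='s'
After 9 (w): row=2 col=6 char='b'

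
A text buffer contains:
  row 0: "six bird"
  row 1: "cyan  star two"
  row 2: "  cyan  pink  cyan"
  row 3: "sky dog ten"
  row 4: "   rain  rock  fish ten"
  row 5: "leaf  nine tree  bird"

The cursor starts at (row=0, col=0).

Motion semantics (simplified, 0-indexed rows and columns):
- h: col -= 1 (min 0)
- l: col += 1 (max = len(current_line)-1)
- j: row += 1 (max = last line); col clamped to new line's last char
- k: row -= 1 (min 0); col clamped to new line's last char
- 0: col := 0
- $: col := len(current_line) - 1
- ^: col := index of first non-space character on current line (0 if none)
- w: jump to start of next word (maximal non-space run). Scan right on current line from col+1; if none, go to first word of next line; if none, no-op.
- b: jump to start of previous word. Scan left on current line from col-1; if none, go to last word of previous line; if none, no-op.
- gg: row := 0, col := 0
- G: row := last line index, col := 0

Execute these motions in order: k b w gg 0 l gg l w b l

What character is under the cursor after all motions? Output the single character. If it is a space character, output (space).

After 1 (k): row=0 col=0 char='s'
After 2 (b): row=0 col=0 char='s'
After 3 (w): row=0 col=4 char='b'
After 4 (gg): row=0 col=0 char='s'
After 5 (0): row=0 col=0 char='s'
After 6 (l): row=0 col=1 char='i'
After 7 (gg): row=0 col=0 char='s'
After 8 (l): row=0 col=1 char='i'
After 9 (w): row=0 col=4 char='b'
After 10 (b): row=0 col=0 char='s'
After 11 (l): row=0 col=1 char='i'

Answer: i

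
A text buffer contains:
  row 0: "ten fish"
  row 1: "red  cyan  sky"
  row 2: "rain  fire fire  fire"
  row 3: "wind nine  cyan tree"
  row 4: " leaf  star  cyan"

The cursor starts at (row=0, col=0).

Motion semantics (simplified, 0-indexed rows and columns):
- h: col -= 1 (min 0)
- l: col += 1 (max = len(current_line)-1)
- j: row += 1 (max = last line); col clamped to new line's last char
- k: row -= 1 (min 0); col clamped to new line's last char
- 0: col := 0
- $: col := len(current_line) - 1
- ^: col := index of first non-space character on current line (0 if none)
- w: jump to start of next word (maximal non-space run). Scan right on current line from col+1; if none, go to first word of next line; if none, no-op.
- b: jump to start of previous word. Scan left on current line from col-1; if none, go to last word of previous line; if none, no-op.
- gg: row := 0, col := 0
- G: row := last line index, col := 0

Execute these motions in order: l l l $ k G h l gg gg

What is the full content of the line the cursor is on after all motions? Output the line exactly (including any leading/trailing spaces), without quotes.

After 1 (l): row=0 col=1 char='e'
After 2 (l): row=0 col=2 char='n'
After 3 (l): row=0 col=3 char='_'
After 4 ($): row=0 col=7 char='h'
After 5 (k): row=0 col=7 char='h'
After 6 (G): row=4 col=0 char='_'
After 7 (h): row=4 col=0 char='_'
After 8 (l): row=4 col=1 char='l'
After 9 (gg): row=0 col=0 char='t'
After 10 (gg): row=0 col=0 char='t'

Answer: ten fish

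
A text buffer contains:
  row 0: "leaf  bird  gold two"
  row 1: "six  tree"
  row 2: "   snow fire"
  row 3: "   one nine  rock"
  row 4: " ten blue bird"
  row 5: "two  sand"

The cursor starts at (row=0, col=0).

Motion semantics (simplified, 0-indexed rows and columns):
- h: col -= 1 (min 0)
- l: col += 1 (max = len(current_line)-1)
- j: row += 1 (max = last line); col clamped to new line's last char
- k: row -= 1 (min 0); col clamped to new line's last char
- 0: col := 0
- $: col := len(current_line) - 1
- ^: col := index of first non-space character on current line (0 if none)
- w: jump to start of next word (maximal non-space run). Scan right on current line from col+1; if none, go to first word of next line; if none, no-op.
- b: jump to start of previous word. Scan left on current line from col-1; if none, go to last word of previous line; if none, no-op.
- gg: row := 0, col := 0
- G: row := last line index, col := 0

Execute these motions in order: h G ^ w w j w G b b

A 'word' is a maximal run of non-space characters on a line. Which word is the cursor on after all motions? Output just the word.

Answer: blue

Derivation:
After 1 (h): row=0 col=0 char='l'
After 2 (G): row=5 col=0 char='t'
After 3 (^): row=5 col=0 char='t'
After 4 (w): row=5 col=5 char='s'
After 5 (w): row=5 col=5 char='s'
After 6 (j): row=5 col=5 char='s'
After 7 (w): row=5 col=5 char='s'
After 8 (G): row=5 col=0 char='t'
After 9 (b): row=4 col=10 char='b'
After 10 (b): row=4 col=5 char='b'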